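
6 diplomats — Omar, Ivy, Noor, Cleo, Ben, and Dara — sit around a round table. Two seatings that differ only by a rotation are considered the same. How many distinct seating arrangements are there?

Seat Omar anywhere (absorbing the rotational symmetry), then permute the other 5: (5)! = 120.

120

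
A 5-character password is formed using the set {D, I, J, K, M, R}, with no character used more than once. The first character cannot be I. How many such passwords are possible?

600

The first character has 6−1 = 5 choices (anything except I).
The remaining 4 characters are filled from the other 5 symbols without repetition: 5 × 4 × 3 × 2 = 120.
Total: 5 × 120 = 600.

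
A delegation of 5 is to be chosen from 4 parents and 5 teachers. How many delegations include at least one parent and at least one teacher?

125

Total 5-person selections from all 9: C(9,5) = 126.
Selections missing a whole group: no parents → C(5,5) = 1; no teachers → C(4,5) = 0.
Both groups omitted at once is impossible, so 126 − 1 = 125.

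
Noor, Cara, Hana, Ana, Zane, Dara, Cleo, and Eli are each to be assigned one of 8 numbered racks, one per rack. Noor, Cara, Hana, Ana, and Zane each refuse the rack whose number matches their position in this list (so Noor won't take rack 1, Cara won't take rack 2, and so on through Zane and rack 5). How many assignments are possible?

21234

Let Aᵢ (for 1 ≤ i ≤ 5) be the placements that put person i in their forbidden rack. Any j of these fix j positions, leaving (8−j)! ways to fill the rest, and there are C(5,j) ways to pick which j.
By inclusion–exclusion, the number of valid placements is Σ_{j=0}^{5} (−1)^j C(5,j)·(8−j)!.
Computing: 40320 − 25200 + 7200 − 1200 + 120 − 6 = 21234.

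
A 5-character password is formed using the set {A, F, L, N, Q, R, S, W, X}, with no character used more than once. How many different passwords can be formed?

15120

Choose and order 5 of the 9 symbols: the first character has 9 options, the next 8, and so on down to 5.
That product is 9 × 8 × 7 × 6 × 5 = 15120.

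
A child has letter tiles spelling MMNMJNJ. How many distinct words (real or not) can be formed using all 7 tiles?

210

The 7 letters of MMNMJNJ have repeats: J appearing twice, M appearing 3 times, and N appearing twice.
So there are 7! / (3!·2!·2!) = 210 distinguishable arrangements.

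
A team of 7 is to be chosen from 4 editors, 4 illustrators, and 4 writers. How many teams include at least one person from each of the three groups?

768

With no constraint there are C(12,7) = 792 possible selections.
Subtract selections that omit an entire group: no editors → C(8,7) = 8; no illustrators → C(8,7) = 8; no writers → C(8,7) = 8.
Add back selections omitting two groups (i.e. drawn from a single group): C(4,7) + C(4,7) + C(4,7) = 0.
By inclusion–exclusion: 792 − 24 + 0 = 768.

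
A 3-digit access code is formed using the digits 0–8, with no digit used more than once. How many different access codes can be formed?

This is a permutation of 3 out of 9: P(9,3) = 9!/6!.
That product is 9 × 8 × 7 = 504.

504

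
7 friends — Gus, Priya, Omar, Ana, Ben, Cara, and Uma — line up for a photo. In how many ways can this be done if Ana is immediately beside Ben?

1440

Glue Ana and Ben into one block (2 internal orders), leaving 6 units to arrange in a row.
That gives 2 × 6! = 2 × 720 = 1440.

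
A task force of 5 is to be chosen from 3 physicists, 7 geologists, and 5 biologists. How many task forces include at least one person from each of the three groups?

1925

Total 5-person selections from all 15: C(15,5) = 3003.
Subtract selections that omit an entire group: no physicists → C(12,5) = 792; no geologists → C(8,5) = 56; no biologists → C(10,5) = 252.
Add back selections omitting two groups (i.e. drawn from a single group): C(3,5) + C(7,5) + C(5,5) = 22.
By inclusion–exclusion: 3003 − 1100 + 22 = 1925.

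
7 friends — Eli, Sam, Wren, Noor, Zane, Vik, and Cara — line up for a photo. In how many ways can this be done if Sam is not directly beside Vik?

Of the 7! = 5040 arrangements, those with Sam and Vik adjacent number 2 × 6! = 1440 (treat the pair as a block with 2 internal orders).
Complementary counting: 5040 − 1440 = 3600.

3600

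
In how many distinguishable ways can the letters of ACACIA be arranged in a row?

Letter multiplicities in ACACIA: A×3, C×2, I×1.
The number of distinct arrangements is 6!/(3!·2!) = 720/12 = 60.

60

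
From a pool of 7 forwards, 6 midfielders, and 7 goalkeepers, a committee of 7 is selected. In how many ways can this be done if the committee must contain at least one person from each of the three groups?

70658

Unrestricted: C(20,7) = 77520 ways to pick any 7 of the 20.
Subtract selections that omit an entire group: no forwards → C(13,7) = 1716; no midfielders → C(14,7) = 3432; no goalkeepers → C(13,7) = 1716.
Add back selections omitting two groups (i.e. drawn from a single group): C(7,7) + C(6,7) + C(7,7) = 2.
By inclusion–exclusion: 77520 − 6864 + 2 = 70658.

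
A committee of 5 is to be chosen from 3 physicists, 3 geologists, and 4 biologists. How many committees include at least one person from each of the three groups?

With no constraint there are C(10,5) = 252 possible selections.
Subtract selections that omit an entire group: no physicists → C(7,5) = 21; no geologists → C(7,5) = 21; no biologists → C(6,5) = 6.
Add back selections omitting two groups (i.e. drawn from a single group): C(3,5) + C(3,5) + C(4,5) = 0.
By inclusion–exclusion: 252 − 48 + 0 = 204.

204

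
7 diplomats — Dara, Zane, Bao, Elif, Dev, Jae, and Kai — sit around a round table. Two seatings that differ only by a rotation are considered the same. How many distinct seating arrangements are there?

Around a circle, 7 distinct people have 7!/7 = (6)! = 720 rotationally distinct seatings.

720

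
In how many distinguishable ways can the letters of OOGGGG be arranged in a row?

15

The 6 letters of OOGGGG have repeats: G appearing 4 times and O appearing twice.
Dividing 6! = 720 by 4!·2! = 48 for the repeated letters gives 15.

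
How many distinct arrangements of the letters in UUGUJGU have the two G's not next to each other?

Total arrangements of UUGUJGU: 7!/(4!·2!) = 105.
If the two G's are adjacent, glue them into one block, leaving 6 items to arrange: (6)!/(4!) = 30 ways.
Hence 105 − 30 = 75.

75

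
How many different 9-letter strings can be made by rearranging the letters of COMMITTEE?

COMMITTEE has 9 letters with E appearing twice, M appearing twice, and T appearing twice.
So there are 9! / (2!·2!·2!) = 45360 distinguishable arrangements.

45360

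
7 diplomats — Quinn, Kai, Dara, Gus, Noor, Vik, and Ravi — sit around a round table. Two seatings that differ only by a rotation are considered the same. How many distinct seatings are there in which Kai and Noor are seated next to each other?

240

Treat {Kai, Noor} as one unit (2 internal orders) and seat the resulting 6 units around the table: (5)! circular arrangements.
So 2 × (5)! = 2 × 120 = 240.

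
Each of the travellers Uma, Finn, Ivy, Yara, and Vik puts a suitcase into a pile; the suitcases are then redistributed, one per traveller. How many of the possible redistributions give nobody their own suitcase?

44

This is the derangement count D_5: permutations of 5 items with no fixed point.
By inclusion–exclusion this is Σ_{j=0}^{5} (−1)^j C(5,j)·(5−j)!.
Computing: 120 − 120 + 60 − 20 + 5 − 1 = 44.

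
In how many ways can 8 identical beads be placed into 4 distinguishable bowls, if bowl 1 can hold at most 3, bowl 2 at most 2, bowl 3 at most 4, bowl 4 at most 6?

55

By stars and bars, unrestricted non-negative solutions to x_1+…+x_4 = 8 number C(8+3,3) = 165.
Subtract solutions that violate a single cap (substitute x_i' = x_i − (cap_i+1)): x_1 ≥ 4 gives C(7,3) = 35; x_2 ≥ 3 gives C(8,3) = 56; x_3 ≥ 5 gives C(6,3) = 20; x_4 ≥ 7 gives C(4,3) = 4. Together 115.
Add back pairs where two caps are both exceeded: 4 + 0 + 0 + 1 + 0 + 0 = 5.
By inclusion–exclusion the count is 165 − 115 + 5 = 55.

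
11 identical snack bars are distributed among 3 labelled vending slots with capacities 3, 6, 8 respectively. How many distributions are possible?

Without the upper bounds there are C(13,2) = 78 ways to split 11 among 3 vending slots.
Subtract solutions that violate a single cap (substitute x_i' = x_i − (cap_i+1)): x_1 ≥ 4 gives C(9,2) = 36; x_2 ≥ 7 gives C(6,2) = 15; x_3 ≥ 9 gives C(4,2) = 6. Together 57.
Add back pairs where two caps are both exceeded: 1 + 0 + 0 = 1.
By inclusion–exclusion the count is 78 − 57 + 1 = 22.

22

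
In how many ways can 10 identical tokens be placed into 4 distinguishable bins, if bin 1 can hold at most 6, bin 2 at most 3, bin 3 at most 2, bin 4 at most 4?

Ignoring the caps, the number of non-negative solutions to x_1+…+x_4 = 10 is C(13,3) = 286.
Subtract solutions that violate a single cap (substitute x_i' = x_i − (cap_i+1)): x_1 ≥ 7 gives C(6,3) = 20; x_2 ≥ 4 gives C(9,3) = 84; x_3 ≥ 3 gives C(10,3) = 120; x_4 ≥ 5 gives C(8,3) = 56. Together 280.
Add back pairs where two caps are both exceeded: 0 + 1 + 0 + 20 + 4 + 10 = 35.
By inclusion–exclusion the count is 286 − 280 + 35 = 41.

41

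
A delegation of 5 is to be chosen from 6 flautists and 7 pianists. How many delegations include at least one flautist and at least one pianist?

Unrestricted: C(13,5) = 1287 ways to pick any 5 of the 13.
Subtract selections that omit an entire group: no flautists → C(7,5) = 21; no pianists → C(6,5) = 6.
Both groups omitted at once is impossible, so 1287 − 27 = 1260.

1260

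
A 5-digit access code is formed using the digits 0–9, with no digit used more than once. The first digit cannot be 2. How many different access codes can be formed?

The first digit has 10−1 = 9 choices (anything except 2).
The remaining 4 digits are filled from the other 9 symbols without repetition: 9 × 8 × 7 × 6 = 3024.
Total: 9 × 3024 = 27216.

27216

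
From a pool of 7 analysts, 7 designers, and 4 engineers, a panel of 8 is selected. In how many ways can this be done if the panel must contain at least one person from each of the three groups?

Unrestricted: C(18,8) = 43758 ways to pick any 8 of the 18.
Selections missing a whole group: no analysts → C(11,8) = 165; no designers → C(11,8) = 165; no engineers → C(14,8) = 3003.
Add back selections omitting two groups (i.e. drawn from a single group): C(7,8) + C(7,8) + C(4,8) = 0.
By inclusion–exclusion: 43758 − 3333 + 0 = 40425.

40425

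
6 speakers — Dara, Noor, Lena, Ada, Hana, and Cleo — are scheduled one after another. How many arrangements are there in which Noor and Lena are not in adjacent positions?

480

There are 6! = 720 arrangements in all. If Noor and Lena are adjacent, merging them into one block gives 2·(5)! = 240 arrangements.
Complementary counting: 720 − 240 = 480.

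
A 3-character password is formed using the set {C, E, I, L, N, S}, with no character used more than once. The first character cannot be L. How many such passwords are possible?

100

The first character has 6−1 = 5 choices (anything except L).
The remaining 2 characters are filled from the other 5 symbols without repetition: 5 × 4 = 20.
Total: 5 × 20 = 100.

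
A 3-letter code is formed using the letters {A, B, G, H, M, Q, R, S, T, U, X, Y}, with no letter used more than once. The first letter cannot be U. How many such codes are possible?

1210

The first letter has 12−1 = 11 choices (anything except U).
The remaining 2 letters are filled from the other 11 symbols without repetition: 11 × 10 = 110.
Total: 11 × 110 = 1210.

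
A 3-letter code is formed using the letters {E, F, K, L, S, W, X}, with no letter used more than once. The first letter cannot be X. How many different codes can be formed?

180

The first letter has 7−1 = 6 choices (anything except X).
The remaining 2 letters are filled from the other 6 symbols without repetition: 6 × 5 = 30.
Total: 6 × 30 = 180.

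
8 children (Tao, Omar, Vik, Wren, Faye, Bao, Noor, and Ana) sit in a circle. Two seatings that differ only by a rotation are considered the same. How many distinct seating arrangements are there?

5040

Fix one person's seat to break rotational symmetry; the remaining 7 people can be arranged in (7)! = 5040 ways.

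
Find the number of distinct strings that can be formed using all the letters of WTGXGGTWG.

Letter multiplicities in WTGXGGTWG: G×4, T×2, W×2, X×1.
Dividing 9! = 362880 by 4!·2!·2! = 96 for the repeated letters gives 3780.

3780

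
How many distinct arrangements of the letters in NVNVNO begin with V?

20

Fix V in the first position and arrange the remaining 5 letters.
Those 5 letters have N appearing 3 times, giving (5)!/(3!) = 20.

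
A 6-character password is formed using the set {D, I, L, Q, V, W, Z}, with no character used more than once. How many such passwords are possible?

With no repetition, fill the 6 characters in order: 7 choices, then 6, down to 2.
That product is 7 × 6 × 5 × 4 × 3 × 2 = 5040.

5040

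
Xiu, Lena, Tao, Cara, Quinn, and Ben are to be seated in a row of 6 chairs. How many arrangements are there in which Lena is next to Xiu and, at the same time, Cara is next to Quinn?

Treat {Lena,Xiu} as one block (2 orders) and {Cara,Quinn} as another (2 orders).
That leaves 4 units to arrange: 2 × 2 × 4! = 4 × 24 = 96.

96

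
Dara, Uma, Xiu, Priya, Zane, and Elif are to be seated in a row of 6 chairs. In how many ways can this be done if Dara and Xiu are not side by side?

480

Of the 6! = 720 arrangements, those with Dara and Xiu adjacent number 2 × 5! = 240 (treat the pair as a block with 2 internal orders).
Complementary counting: 720 − 240 = 480.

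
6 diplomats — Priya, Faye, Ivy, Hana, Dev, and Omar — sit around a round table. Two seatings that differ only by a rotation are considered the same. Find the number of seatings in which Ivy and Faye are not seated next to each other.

All circular seatings of 6 people number (5)! = 120.
Seatings with Ivy beside Faye: treat them as a block with 2 internal orders, giving 2 × (4)! = 48.
Subtracting, 120 − 48 = 72.

72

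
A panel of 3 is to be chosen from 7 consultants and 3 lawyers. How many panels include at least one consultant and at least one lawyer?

84

Unrestricted: C(10,3) = 120 ways to pick any 3 of the 10.
Subtract selections that omit an entire group: no consultants → C(3,3) = 1; no lawyers → C(7,3) = 35.
Both groups omitted at once is impossible, so 120 − 36 = 84.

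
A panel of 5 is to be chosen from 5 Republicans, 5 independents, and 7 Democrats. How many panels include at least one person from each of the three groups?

4375

With no constraint there are C(17,5) = 6188 possible selections.
Subtract selections that omit an entire group: no Republicans → C(12,5) = 792; no independents → C(12,5) = 792; no Democrats → C(10,5) = 252.
Add back selections omitting two groups (i.e. drawn from a single group): C(5,5) + C(5,5) + C(7,5) = 23.
By inclusion–exclusion: 6188 − 1836 + 23 = 4375.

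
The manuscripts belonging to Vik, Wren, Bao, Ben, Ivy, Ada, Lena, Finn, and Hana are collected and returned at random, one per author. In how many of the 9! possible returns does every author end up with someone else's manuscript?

133496

This is the derangement count D_9: permutations of 9 items with no fixed point.
By inclusion–exclusion this is Σ_{j=0}^{9} (−1)^j C(9,j)·(9−j)!.
Computing: 362880 − 362880 + 181440 − 60480 + 15120 − 3024 + 504 − 72 + 9 − 1 = 133496.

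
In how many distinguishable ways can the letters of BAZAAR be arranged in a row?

120

Letter multiplicities in BAZAAR: A×3, B×1, R×1, Z×1.
So there are 6! / (3!) = 120 distinguishable arrangements.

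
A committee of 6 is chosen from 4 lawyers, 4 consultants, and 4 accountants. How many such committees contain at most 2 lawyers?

Split by how many lawyers are chosen (0 through 2).
Sum: C(4,0)·C(8,6) + C(4,1)·C(8,5) + C(4,2)·C(8,4) = 28 + 224 + 420 = 672.

672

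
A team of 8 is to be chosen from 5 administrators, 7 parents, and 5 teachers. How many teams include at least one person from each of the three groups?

Total 8-person selections from all 17: C(17,8) = 24310.
Selections missing a whole group: no administrators → C(12,8) = 495; no parents → C(10,8) = 45; no teachers → C(12,8) = 495.
Add back selections omitting two groups (i.e. drawn from a single group): C(5,8) + C(7,8) + C(5,8) = 0.
By inclusion–exclusion: 24310 − 1035 + 0 = 23275.

23275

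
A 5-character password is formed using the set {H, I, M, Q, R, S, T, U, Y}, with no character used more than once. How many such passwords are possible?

15120

This is a permutation of 5 out of 9: P(9,5) = 9!/4!.
9 × 8 × 7 × 6 × 5 = 15120.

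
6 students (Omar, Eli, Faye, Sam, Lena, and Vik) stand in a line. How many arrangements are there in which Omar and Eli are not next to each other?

480

Of the 6! = 720 arrangements, those with Omar and Eli adjacent number 2 × 5! = 240 (treat the pair as a block with 2 internal orders).
So 720 − 240 = 480 arrangements keep them apart.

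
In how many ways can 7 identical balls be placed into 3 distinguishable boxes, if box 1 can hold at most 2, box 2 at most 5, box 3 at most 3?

Ignoring the caps, the number of non-negative solutions to x_1+…+x_3 = 7 is C(9,2) = 36.
Subtract solutions that violate a single cap (substitute x_i' = x_i − (cap_i+1)): x_1 ≥ 3 gives C(6,2) = 15; x_2 ≥ 6 gives C(3,2) = 3; x_3 ≥ 4 gives C(5,2) = 10. Together 28.
Add back pairs where two caps are both exceeded: 0 + 1 + 0 = 1.
By inclusion–exclusion the count is 36 − 28 + 1 = 9.

9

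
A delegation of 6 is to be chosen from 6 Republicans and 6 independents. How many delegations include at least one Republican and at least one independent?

922

Total 6-person selections from all 12: C(12,6) = 924.
Selections missing a whole group: no Republicans → C(6,6) = 1; no independents → C(6,6) = 1.
Both groups omitted at once is impossible, so 924 − 2 = 922.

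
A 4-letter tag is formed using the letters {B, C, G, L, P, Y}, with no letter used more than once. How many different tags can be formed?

This is a permutation of 4 out of 6: P(6,4) = 6!/2!.
6 × 5 × 4 × 3 = 360.

360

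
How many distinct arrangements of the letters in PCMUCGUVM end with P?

Fix P in the last position and arrange the remaining 8 letters.
Those 8 letters have C appearing twice, M appearing twice, and U appearing twice, giving (8)!/(2!·2!·2!) = 5040.

5040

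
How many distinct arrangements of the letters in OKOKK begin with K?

6

With the first slot taken by K, it remains to arrange the other 4 letters (OOKK).
Those 4 letters have K appearing twice and O appearing twice, giving (4)!/(2!·2!) = 6.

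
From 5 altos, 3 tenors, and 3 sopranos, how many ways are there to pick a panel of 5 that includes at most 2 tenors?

Split by how many tenors are chosen (0 through 2).
Sum: C(3,0)·C(8,5) + C(3,1)·C(8,4) + C(3,2)·C(8,3) = 56 + 210 + 168 = 434.

434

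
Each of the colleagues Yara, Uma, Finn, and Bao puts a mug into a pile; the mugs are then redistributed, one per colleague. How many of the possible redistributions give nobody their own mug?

9

This is the derangement count D_4: permutations of 4 items with no fixed point.
By inclusion–exclusion this is Σ_{j=0}^{4} (−1)^j C(4,j)·(4−j)!.
Computing: 24 − 24 + 12 − 4 + 1 = 9.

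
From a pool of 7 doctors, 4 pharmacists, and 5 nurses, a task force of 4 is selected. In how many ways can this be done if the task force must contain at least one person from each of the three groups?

910

Total 4-person selections from all 16: C(16,4) = 1820.
Selections missing a whole group: no doctors → C(9,4) = 126; no pharmacists → C(12,4) = 495; no nurses → C(11,4) = 330.
Add back selections omitting two groups (i.e. drawn from a single group): C(7,4) + C(4,4) + C(5,4) = 41.
By inclusion–exclusion: 1820 − 951 + 41 = 910.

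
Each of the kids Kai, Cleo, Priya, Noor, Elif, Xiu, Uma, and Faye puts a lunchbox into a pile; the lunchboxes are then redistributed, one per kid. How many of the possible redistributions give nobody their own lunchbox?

Count assignments avoiding every fixed point. For any j of the 8 kids fixed to their own lunchbox, the other 8−j can be arranged in (8−j)! ways.
By inclusion–exclusion this is Σ_{j=0}^{8} (−1)^j C(8,j)·(8−j)!.
Computing: 40320 − 40320 + 20160 − 6720 + 1680 − 336 + 56 − 8 + 1 = 14833.

14833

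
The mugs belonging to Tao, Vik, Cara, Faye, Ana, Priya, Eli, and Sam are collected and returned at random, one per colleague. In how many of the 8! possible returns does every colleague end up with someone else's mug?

Count assignments avoiding every fixed point. For any j of the 8 colleagues fixed to their own mug, the other 8−j can be arranged in (8−j)! ways.
By inclusion–exclusion this is Σ_{j=0}^{8} (−1)^j C(8,j)·(8−j)!.
Computing: 40320 − 40320 + 20160 − 6720 + 1680 − 336 + 56 − 8 + 1 = 14833.

14833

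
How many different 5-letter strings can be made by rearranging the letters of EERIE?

The 5 letters of EERIE have repeats: E appearing 3 times.
Dividing 5! = 120 by 3! = 6 for the repeated letters gives 20.

20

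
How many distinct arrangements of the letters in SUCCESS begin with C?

120

With the first slot taken by C, it remains to arrange the other 6 letters (SUCESS).
Those 6 letters have S appearing 3 times, giving (6)!/(3!) = 120.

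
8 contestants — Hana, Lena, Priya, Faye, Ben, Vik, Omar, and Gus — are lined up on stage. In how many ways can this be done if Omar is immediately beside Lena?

Place the 6 others and the Omar-Lena pair as 7 objects in a line; the pair has 2 internal arrangements.
So the count is 2·(7)! = 10080.

10080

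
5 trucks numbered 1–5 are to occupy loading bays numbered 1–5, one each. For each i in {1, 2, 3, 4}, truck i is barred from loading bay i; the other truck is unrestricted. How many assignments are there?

53

Let Aᵢ (for 1 ≤ i ≤ 4) be the placements that put truck i in its forbidden loading bay. Any j of these fix j positions, leaving (5−j)! ways to fill the rest, and there are C(4,j) ways to pick which j.
By inclusion–exclusion, the number of valid placements is Σ_{j=0}^{4} (−1)^j C(4,j)·(5−j)!.
Computing: 120 − 96 + 36 − 8 + 1 = 53.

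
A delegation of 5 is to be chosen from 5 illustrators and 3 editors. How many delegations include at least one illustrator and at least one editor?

55

With no constraint there are C(8,5) = 56 possible selections.
Subtract selections that omit an entire group: no illustrators → C(3,5) = 0; no editors → C(5,5) = 1.
Both groups omitted at once is impossible, so 56 − 1 = 55.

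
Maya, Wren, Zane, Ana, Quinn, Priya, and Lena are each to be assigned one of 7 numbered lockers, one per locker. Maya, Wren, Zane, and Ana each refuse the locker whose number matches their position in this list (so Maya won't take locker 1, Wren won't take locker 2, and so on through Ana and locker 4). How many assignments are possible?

Let Aᵢ (for 1 ≤ i ≤ 4) be the placements that put person i in their forbidden locker. Any j of these fix j positions, leaving (7−j)! ways to fill the rest, and there are C(4,j) ways to pick which j.
By inclusion–exclusion, the number of valid placements is Σ_{j=0}^{4} (−1)^j C(4,j)·(7−j)!.
Computing: 5040 − 2880 + 720 − 96 + 6 = 2790.

2790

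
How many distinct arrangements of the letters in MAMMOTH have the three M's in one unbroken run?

Treat the 3 copies of M as a single block. The multiset to arrange is then {MMM, A, H, O, T}, 5 items in all.
All 5 items are distinct, so there are (5)! = 120 arrangements.

120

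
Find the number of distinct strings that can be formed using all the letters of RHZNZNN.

420

Letter multiplicities in RHZNZNN: H×1, N×3, R×1, Z×2.
The number of distinct arrangements is 7!/(3!·2!) = 5040/12 = 420.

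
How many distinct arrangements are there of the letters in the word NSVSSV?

Letter multiplicities in NSVSSV: N×1, S×3, V×2.
The number of distinct arrangements is 6!/(3!·2!) = 720/12 = 60.

60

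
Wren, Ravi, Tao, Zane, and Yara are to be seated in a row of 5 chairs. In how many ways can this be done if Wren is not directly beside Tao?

72

Of the 5! = 120 arrangements, those with Wren and Tao adjacent number 2 × 4! = 48 (treat the pair as a block with 2 internal orders).
Complementary counting: 120 − 48 = 72.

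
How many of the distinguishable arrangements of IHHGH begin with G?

Fix G in the first position and arrange the remaining 4 letters.
Those 4 letters have H appearing 3 times, giving (4)!/(3!) = 4.

4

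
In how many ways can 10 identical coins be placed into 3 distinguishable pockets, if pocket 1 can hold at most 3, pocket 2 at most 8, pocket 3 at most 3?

13

Ignoring the caps, the number of non-negative solutions to x_1+…+x_3 = 10 is C(12,2) = 66.
Subtract solutions that violate a single cap (substitute x_i' = x_i − (cap_i+1)): x_1 ≥ 4 gives C(8,2) = 28; x_2 ≥ 9 gives C(3,2) = 3; x_3 ≥ 4 gives C(8,2) = 28. Together 59.
Add back pairs where two caps are both exceeded: 0 + 6 + 0 = 6.
By inclusion–exclusion the count is 66 − 59 + 6 = 13.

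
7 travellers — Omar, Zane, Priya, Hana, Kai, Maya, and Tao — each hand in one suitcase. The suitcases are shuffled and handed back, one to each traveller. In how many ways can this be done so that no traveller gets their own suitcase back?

Let Aᵢ be the assignments in which traveller i gets their own suitcase. We want the size of the complement of A₁∪…∪A_7.
By inclusion–exclusion this is Σ_{j=0}^{7} (−1)^j C(7,j)·(7−j)!.
Computing: 5040 − 5040 + 2520 − 840 + 210 − 42 + 7 − 1 = 1854.

1854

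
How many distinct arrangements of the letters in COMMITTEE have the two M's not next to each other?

35280

Total arrangements of COMMITTEE: 9!/(2!·2!·2!) = 45360.
If the two M's are adjacent, glue them into one block, leaving 8 items to arrange: (8)!/(2!·2!) = 10080 ways.
Subtracting, 45360 − 10080 = 35280 arrangements keep the M's apart.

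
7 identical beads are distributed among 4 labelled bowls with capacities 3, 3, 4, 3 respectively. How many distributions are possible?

50

Ignoring the caps, the number of non-negative solutions to x_1+…+x_4 = 7 is C(10,3) = 120.
Subtract solutions that violate a single cap (substitute x_i' = x_i − (cap_i+1)): x_1 ≥ 4 gives C(6,3) = 20; x_2 ≥ 4 gives C(6,3) = 20; x_3 ≥ 5 gives C(5,3) = 10; x_4 ≥ 4 gives C(6,3) = 20. Together 70.
No two caps can be exceeded simultaneously, so the pair terms are all 0.
By inclusion–exclusion the count is 120 − 70 + 0 = 50.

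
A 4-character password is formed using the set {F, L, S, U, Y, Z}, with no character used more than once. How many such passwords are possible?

Choose and order 4 of the 6 symbols: the first character has 6 options, the next 5, then 4, 3.
That product is 6 × 5 × 4 × 3 = 360.

360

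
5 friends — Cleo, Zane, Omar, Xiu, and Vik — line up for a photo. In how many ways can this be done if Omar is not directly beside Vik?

72

There are 5! = 120 arrangements in all. If Omar and Vik are adjacent, merging them into one block gives 2·(4)! = 48 arrangements.
Complementary counting: 120 − 48 = 72.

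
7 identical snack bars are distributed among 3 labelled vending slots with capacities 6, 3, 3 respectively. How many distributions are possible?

By stars and bars, unrestricted non-negative solutions to x_1+…+x_3 = 7 number C(7+2,2) = 36.
Subtract solutions that violate a single cap (substitute x_i' = x_i − (cap_i+1)): x_1 ≥ 7 gives C(2,2) = 1; x_2 ≥ 4 gives C(5,2) = 10; x_3 ≥ 4 gives C(5,2) = 10. Together 21.
No two caps can be exceeded simultaneously, so the pair terms are all 0.
By inclusion–exclusion the count is 36 − 21 + 0 = 15.

15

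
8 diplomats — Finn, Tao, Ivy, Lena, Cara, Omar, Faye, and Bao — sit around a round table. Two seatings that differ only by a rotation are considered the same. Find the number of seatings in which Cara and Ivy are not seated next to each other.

Without the restriction there are (7)! = 5040 seatings.
Those with Cara next to Ivy: fuse the pair into one unit and seat 7 units around a circle — 2·(6)! = 1440.
Subtracting, 5040 − 1440 = 3600.

3600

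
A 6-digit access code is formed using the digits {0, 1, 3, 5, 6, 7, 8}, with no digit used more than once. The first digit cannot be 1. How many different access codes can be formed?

4320

The first digit has 7−1 = 6 choices (anything except 1).
The remaining 5 digits are filled from the other 6 symbols without repetition: 6 × 5 × 4 × 3 × 2 = 720.
Total: 6 × 720 = 4320.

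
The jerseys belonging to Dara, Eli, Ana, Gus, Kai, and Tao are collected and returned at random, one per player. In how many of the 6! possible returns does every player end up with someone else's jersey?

This is the derangement count D_6: permutations of 6 items with no fixed point.
By inclusion–exclusion this is Σ_{j=0}^{6} (−1)^j C(6,j)·(6−j)!.
Computing: 720 − 720 + 360 − 120 + 30 − 6 + 1 = 265.

265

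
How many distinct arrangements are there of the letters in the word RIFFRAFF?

840

The 8 letters of RIFFRAFF have repeats: F appearing 4 times and R appearing twice.
The number of distinct arrangements is 8!/(4!·2!) = 40320/48 = 840.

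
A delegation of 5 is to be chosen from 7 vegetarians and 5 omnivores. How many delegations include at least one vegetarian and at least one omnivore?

Unrestricted: C(12,5) = 792 ways to pick any 5 of the 12.
Selections missing a whole group: no vegetarians → C(5,5) = 1; no omnivores → C(7,5) = 21.
Both groups omitted at once is impossible, so 792 − 22 = 770.

770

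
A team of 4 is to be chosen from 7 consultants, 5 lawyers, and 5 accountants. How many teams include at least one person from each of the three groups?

With no constraint there are C(17,4) = 2380 possible selections.
Selections missing a whole group: no consultants → C(10,4) = 210; no lawyers → C(12,4) = 495; no accountants → C(12,4) = 495.
Add back selections omitting two groups (i.e. drawn from a single group): C(7,4) + C(5,4) + C(5,4) = 45.
By inclusion–exclusion: 2380 − 1200 + 45 = 1225.

1225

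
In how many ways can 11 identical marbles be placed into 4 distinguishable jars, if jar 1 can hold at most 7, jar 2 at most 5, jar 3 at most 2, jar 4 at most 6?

103

Without the upper bounds there are C(14,3) = 364 ways to split 11 among 4 jars.
Subtract solutions that violate a single cap (substitute x_i' = x_i − (cap_i+1)): x_1 ≥ 8 gives C(6,3) = 20; x_2 ≥ 6 gives C(8,3) = 56; x_3 ≥ 3 gives C(11,3) = 165; x_4 ≥ 7 gives C(7,3) = 35. Together 276.
Add back pairs where two caps are both exceeded: 0 + 1 + 0 + 10 + 0 + 4 = 15.
By inclusion–exclusion the count is 364 − 276 + 15 = 103.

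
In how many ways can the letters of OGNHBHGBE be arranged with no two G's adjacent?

35280

There are 9!/(2!·2!·2!) = 45360 arrangements of OGNHBHGBE in total.
Arrangements with the G's together: treat GG as one letter, giving (8)!/(2!·2!) = 10080.
Subtracting, 45360 − 10080 = 35280 arrangements keep the G's apart.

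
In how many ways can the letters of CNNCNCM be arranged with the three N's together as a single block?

Treat the 3 copies of N as a single block. The multiset to arrange is then {NNN, C, C, C, M}, 5 items in all.
That gives (5)!/(3!) = 20 arrangements.

20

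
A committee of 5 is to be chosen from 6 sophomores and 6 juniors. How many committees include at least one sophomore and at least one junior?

Total 5-person selections from all 12: C(12,5) = 792.
Selections missing a whole group: no sophomores → C(6,5) = 6; no juniors → C(6,5) = 6.
Both groups omitted at once is impossible, so 792 − 12 = 780.

780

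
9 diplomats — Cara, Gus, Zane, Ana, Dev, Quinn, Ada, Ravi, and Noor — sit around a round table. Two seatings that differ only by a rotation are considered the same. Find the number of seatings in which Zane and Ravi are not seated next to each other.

30240

All circular seatings of 9 people number (8)! = 40320.
Those with Zane next to Ravi: fuse the pair into one unit and seat 8 units around a circle — 2·(7)! = 10080.
Subtracting, 40320 − 10080 = 30240.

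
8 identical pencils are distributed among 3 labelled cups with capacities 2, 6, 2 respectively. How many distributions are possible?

Without the upper bounds there are C(10,2) = 45 ways to split 8 among 3 cups.
Subtract solutions that violate a single cap (substitute x_i' = x_i − (cap_i+1)): x_1 ≥ 3 gives C(7,2) = 21; x_2 ≥ 7 gives C(3,2) = 3; x_3 ≥ 3 gives C(7,2) = 21. Together 45.
Add back pairs where two caps are both exceeded: 0 + 6 + 0 = 6.
By inclusion–exclusion the count is 45 − 45 + 6 = 6.

6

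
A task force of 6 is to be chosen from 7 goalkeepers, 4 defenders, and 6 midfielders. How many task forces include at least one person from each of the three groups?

Total 6-person selections from all 17: C(17,6) = 12376.
Selections missing a whole group: no goalkeepers → C(10,6) = 210; no defenders → C(13,6) = 1716; no midfielders → C(11,6) = 462.
Add back selections omitting two groups (i.e. drawn from a single group): C(7,6) + C(4,6) + C(6,6) = 8.
By inclusion–exclusion: 12376 − 2388 + 8 = 9996.

9996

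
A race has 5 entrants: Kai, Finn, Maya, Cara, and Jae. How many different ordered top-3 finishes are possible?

This is an ordered selection of 3 from 5: P(5,3).
That gives 5 × 4 × 3 = 60.

60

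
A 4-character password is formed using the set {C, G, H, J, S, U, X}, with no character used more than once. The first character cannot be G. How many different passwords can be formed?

720

The first character has 7−1 = 6 choices (anything except G).
The remaining 3 characters are filled from the other 6 symbols without repetition: 6 × 5 × 4 = 120.
Total: 6 × 120 = 720.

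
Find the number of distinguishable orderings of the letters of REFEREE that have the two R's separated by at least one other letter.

75

Total arrangements of REFEREE: 7!/(4!·2!) = 105.
Arrangements with the R's together: treat RR as one letter, giving (6)!/(4!) = 30.
Hence 105 − 30 = 75.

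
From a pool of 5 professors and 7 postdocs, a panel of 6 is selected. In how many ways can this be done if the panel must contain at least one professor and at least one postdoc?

Total 6-person selections from all 12: C(12,6) = 924.
Selections missing a whole group: no professors → C(7,6) = 7; no postdocs → C(5,6) = 0.
Both groups omitted at once is impossible, so 924 − 7 = 917.

917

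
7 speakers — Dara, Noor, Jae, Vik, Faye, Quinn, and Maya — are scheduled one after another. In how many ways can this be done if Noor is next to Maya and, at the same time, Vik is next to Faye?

480

Treat {Noor,Maya} as one block (2 orders) and {Vik,Faye} as another (2 orders).
That leaves 5 units to arrange: 2 × 2 × 5! = 4 × 120 = 480.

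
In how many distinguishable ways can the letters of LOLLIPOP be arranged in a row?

The 8 letters of LOLLIPOP have repeats: L appearing 3 times, O appearing twice, and P appearing twice.
So there are 8! / (3!·2!·2!) = 1680 distinguishable arrangements.

1680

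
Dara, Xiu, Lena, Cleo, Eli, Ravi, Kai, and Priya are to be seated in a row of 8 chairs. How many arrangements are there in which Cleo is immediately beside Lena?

10080

Glue Cleo and Lena into one block (2 internal orders), leaving 7 units to arrange in a row.
That gives 2 × 7! = 2 × 5040 = 10080.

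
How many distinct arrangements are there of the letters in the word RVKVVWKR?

1680

The 8 letters of RVKVVWKR have repeats: K appearing twice, R appearing twice, and V appearing 3 times.
The number of distinct arrangements is 8!/(3!·2!·2!) = 40320/24 = 1680.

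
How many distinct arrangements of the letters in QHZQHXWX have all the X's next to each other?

1260

Treat the 2 copies of X as a single block. The multiset to arrange is then {XX, H, H, Q, Q, W, Z}, 7 items in all.
That gives (7)!/(2!·2!) = 1260 arrangements.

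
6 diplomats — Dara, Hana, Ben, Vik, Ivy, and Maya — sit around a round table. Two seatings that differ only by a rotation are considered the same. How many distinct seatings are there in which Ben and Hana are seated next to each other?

48

Treat {Ben, Hana} as one unit (2 internal orders) and seat the resulting 5 units around the table: (4)! circular arrangements.
So 2 × (4)! = 2 × 24 = 48.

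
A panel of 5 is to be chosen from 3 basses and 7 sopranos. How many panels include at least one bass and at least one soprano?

231

Total 5-person selections from all 10: C(10,5) = 252.
Selections missing a whole group: no basses → C(7,5) = 21; no sopranos → C(3,5) = 0.
Both groups omitted at once is impossible, so 252 − 21 = 231.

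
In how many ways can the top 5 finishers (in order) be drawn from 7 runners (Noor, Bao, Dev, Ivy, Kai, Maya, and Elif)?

2520

There are 7 choices for 1st place, 6 for 2nd, and so on down to 3 for position 5.
That gives 7 × 6 × 5 × 4 × 3 = 2520.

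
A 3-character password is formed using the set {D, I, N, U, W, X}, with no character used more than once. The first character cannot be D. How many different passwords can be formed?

100

The first character has 6−1 = 5 choices (anything except D).
The remaining 2 characters are filled from the other 5 symbols without repetition: 5 × 4 = 20.
Total: 5 × 20 = 100.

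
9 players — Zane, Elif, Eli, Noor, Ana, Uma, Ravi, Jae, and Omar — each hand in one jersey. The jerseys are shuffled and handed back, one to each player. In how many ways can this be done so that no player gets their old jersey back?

133496

Let Aᵢ be the assignments in which player i gets their old jersey. We want the size of the complement of A₁∪…∪A_9.
By inclusion–exclusion this is Σ_{j=0}^{9} (−1)^j C(9,j)·(9−j)!.
Computing: 362880 − 362880 + 181440 − 60480 + 15120 − 3024 + 504 − 72 + 9 − 1 = 133496.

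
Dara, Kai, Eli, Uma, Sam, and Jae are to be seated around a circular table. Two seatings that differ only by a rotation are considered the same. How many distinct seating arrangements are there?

120

Around a circle, 6 distinct people have 6!/6 = (5)! = 120 rotationally distinct seatings.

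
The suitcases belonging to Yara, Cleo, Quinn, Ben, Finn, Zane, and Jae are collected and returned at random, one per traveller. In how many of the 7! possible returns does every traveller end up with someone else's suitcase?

1854

This is the derangement count D_7: permutations of 7 items with no fixed point.
By inclusion–exclusion this is Σ_{j=0}^{7} (−1)^j C(7,j)·(7−j)!.
Computing: 5040 − 5040 + 2520 − 840 + 210 − 42 + 7 − 1 = 1854.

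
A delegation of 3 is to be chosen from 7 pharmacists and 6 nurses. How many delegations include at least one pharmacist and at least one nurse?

231

With no constraint there are C(13,3) = 286 possible selections.
Subtract selections that omit an entire group: no pharmacists → C(6,3) = 20; no nurses → C(7,3) = 35.
Both groups omitted at once is impossible, so 286 − 55 = 231.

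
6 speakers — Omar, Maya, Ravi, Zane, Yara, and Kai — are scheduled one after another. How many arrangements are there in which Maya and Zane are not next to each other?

Of the 6! = 720 arrangements, those with Maya and Zane adjacent number 2 × 5! = 240 (treat the pair as a block with 2 internal orders).
So 720 − 240 = 480 arrangements keep them apart.

480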